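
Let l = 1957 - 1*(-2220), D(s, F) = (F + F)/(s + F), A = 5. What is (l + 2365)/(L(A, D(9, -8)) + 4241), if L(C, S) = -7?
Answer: 3271/2117 ≈ 1.5451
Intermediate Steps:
D(s, F) = 2*F/(F + s) (D(s, F) = (2*F)/(F + s) = 2*F/(F + s))
l = 4177 (l = 1957 + 2220 = 4177)
(l + 2365)/(L(A, D(9, -8)) + 4241) = (4177 + 2365)/(-7 + 4241) = 6542/4234 = 6542*(1/4234) = 3271/2117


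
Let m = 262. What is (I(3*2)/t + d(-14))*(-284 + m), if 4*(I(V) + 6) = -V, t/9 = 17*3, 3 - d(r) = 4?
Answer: 3421/153 ≈ 22.359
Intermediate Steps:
d(r) = -1 (d(r) = 3 - 1*4 = 3 - 4 = -1)
t = 459 (t = 9*(17*3) = 9*51 = 459)
I(V) = -6 - V/4 (I(V) = -6 + (-V)/4 = -6 - V/4)
(I(3*2)/t + d(-14))*(-284 + m) = ((-6 - 3*2/4)/459 - 1)*(-284 + 262) = ((-6 - ¼*6)*(1/459) - 1)*(-22) = ((-6 - 3/2)*(1/459) - 1)*(-22) = (-15/2*1/459 - 1)*(-22) = (-5/306 - 1)*(-22) = -311/306*(-22) = 3421/153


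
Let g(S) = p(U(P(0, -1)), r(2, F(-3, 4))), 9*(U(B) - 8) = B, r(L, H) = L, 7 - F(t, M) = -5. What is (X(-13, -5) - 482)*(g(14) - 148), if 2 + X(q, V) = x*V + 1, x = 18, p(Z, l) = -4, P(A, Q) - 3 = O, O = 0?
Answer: 87096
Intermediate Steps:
F(t, M) = 12 (F(t, M) = 7 - 1*(-5) = 7 + 5 = 12)
P(A, Q) = 3 (P(A, Q) = 3 + 0 = 3)
U(B) = 8 + B/9
g(S) = -4
X(q, V) = -1 + 18*V (X(q, V) = -2 + (18*V + 1) = -2 + (1 + 18*V) = -1 + 18*V)
(X(-13, -5) - 482)*(g(14) - 148) = ((-1 + 18*(-5)) - 482)*(-4 - 148) = ((-1 - 90) - 482)*(-152) = (-91 - 482)*(-152) = -573*(-152) = 87096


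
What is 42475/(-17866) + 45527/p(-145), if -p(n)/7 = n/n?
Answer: -813682707/125062 ≈ -6506.2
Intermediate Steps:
p(n) = -7 (p(n) = -7*n/n = -7*1 = -7)
42475/(-17866) + 45527/p(-145) = 42475/(-17866) + 45527/(-7) = 42475*(-1/17866) + 45527*(-1/7) = -42475/17866 - 45527/7 = -813682707/125062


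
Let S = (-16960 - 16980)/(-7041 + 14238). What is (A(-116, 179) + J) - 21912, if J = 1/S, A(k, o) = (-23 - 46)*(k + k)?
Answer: -200388957/33940 ≈ -5904.2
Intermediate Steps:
A(k, o) = -138*k
S = -33940/7197 ≈ -4.7159
J = -7197/33940 (J = 1/(-33940/7197) = -7197/33940 ≈ -0.21205)
(A(-116, 179) + J) - 21912 = (-138*(-116) - 7197/33940) - 21912 = (16008 - 7197/33940) - 21912 = 543304323/33940 - 21912 = -200388957/33940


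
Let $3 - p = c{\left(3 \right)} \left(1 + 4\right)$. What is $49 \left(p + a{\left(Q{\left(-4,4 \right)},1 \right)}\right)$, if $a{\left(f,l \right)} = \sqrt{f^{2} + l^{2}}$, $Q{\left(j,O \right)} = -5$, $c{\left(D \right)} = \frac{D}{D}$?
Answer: $-98 + 49 \sqrt{26} \approx 151.85$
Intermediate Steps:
$c{\left(D \right)} = 1$
$p = -2$ ($p = 3 - 1 \left(1 + 4\right) = 3 - 1 \cdot 5 = 3 - 5 = -2$)
$49 \left(p + a{\left(Q{\left(-4,4 \right)},1 \right)}\right) = 49 \left(-2 + \sqrt{\left(-5\right)^{2} + 1^{2}}\right) = 49 \left(-2 + \sqrt{25 + 1}\right) = 49 \left(-2 + \sqrt{26}\right) = -98 + 49 \sqrt{26}$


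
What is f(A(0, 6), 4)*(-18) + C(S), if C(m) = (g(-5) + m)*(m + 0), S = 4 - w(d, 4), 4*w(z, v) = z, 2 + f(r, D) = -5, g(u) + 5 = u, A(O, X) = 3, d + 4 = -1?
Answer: 1617/16 ≈ 101.06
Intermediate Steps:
d = -5 (d = -4 - 1 = -5)
g(u) = -5 + u
f(r, D) = -7 (f(r, D) = -2 - 5 = -7)
w(z, v) = z/4
S = 21/4 (S = 4 - (-5)/4 = 4 - 1*(-5/4) = 4 + 5/4 = 21/4 ≈ 5.2500)
C(m) = m*(-10 + m) (C(m) = ((-5 - 5) + m)*(m + 0) = (-10 + m)*m = m*(-10 + m))
f(A(0, 6), 4)*(-18) + C(S) = -7*(-18) + 21*(-10 + 21/4)/4 = 126 + (21/4)*(-19/4) = 126 - 399/16 = 1617/16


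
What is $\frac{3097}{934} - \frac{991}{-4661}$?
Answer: $\frac{15360711}{4353374} \approx 3.5285$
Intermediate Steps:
$\frac{3097}{934} - \frac{991}{-4661} = 3097 \cdot \frac{1}{934} - - \frac{991}{4661} = \frac{3097}{934} + \frac{991}{4661} = \frac{15360711}{4353374}$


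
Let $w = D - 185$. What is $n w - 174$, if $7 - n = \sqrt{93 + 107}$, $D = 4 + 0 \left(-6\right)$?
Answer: $-1441 + 1810 \sqrt{2} \approx 1118.7$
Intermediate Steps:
$D = 4$ ($D = 4 + 0 = 4$)
$n = 7 - 10 \sqrt{2}$ ($n = 7 - \sqrt{93 + 107} = 7 - \sqrt{200} = 7 - 10 \sqrt{2} \approx -7.1421$)
$w = -181$ ($w = 4 - 185 = -181$)
$n w - 174 = \left(7 - 10 \sqrt{2}\right) \left(-181\right) - 174 = \left(-1267 + 1810 \sqrt{2}\right) - 174 = -1441 + 1810 \sqrt{2}$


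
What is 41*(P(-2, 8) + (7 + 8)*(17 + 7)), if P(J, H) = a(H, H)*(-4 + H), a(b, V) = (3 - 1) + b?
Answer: 16400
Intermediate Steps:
a(b, V) = 2 + b
P(J, H) = (-4 + H)*(2 + H) (P(J, H) = (2 + H)*(-4 + H) = (-4 + H)*(2 + H))
41*(P(-2, 8) + (7 + 8)*(17 + 7)) = 41*((-4 + 8)*(2 + 8) + (7 + 8)*(17 + 7)) = 41*(4*10 + 15*24) = 41*(40 + 360) = 41*400 = 16400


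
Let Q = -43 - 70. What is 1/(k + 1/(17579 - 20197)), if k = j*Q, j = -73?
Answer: 2618/21595881 ≈ 0.00012123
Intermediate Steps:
Q = -113
k = 8249 (k = -73*(-113) = 8249)
1/(k + 1/(17579 - 20197)) = 1/(8249 + 1/(17579 - 20197)) = 1/(8249 + 1/(-2618)) = 1/(8249 - 1/2618) = 1/(21595881/2618) = 2618/21595881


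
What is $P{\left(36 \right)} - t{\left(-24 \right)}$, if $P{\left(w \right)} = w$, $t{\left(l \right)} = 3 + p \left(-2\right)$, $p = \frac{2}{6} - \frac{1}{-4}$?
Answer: $\frac{205}{6} \approx 34.167$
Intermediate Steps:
$p = \frac{7}{12}$ ($p = 2 \cdot \frac{1}{6} - - \frac{1}{4} = \frac{1}{3} + \frac{1}{4} = \frac{7}{12} \approx 0.58333$)
$t{\left(l \right)} = \frac{11}{6}$ ($t{\left(l \right)} = 3 + \frac{7}{12} \left(-2\right) = 3 - \frac{7}{6} = \frac{11}{6}$)
$P{\left(36 \right)} - t{\left(-24 \right)} = 36 - \frac{11}{6} = \frac{205}{6}$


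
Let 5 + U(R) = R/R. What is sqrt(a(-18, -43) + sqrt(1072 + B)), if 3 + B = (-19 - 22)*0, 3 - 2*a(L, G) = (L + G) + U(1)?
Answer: sqrt(34 + sqrt(1069)) ≈ 8.1667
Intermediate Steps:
U(R) = -4 (U(R) = -5 + R/R = -5 + 1 = -4)
a(L, G) = 7/2 - G/2 - L/2 (a(L, G) = 3/2 - ((L + G) - 4)/2 = 3/2 - ((G + L) - 4)/2 = 3/2 - (-4 + G + L)/2 = 3/2 + (2 - G/2 - L/2) = 7/2 - G/2 - L/2)
B = -3 (B = -3 + (-19 - 22)*0 = -3 - 41*0 = -3 + 0 = -3)
sqrt(a(-18, -43) + sqrt(1072 + B)) = sqrt((7/2 - 1/2*(-43) - 1/2*(-18)) + sqrt(1072 - 3)) = sqrt((7/2 + 43/2 + 9) + sqrt(1069)) = sqrt(34 + sqrt(1069))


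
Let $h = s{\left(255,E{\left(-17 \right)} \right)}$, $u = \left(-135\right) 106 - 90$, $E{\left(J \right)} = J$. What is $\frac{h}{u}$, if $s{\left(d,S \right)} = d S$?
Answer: $\frac{289}{960} \approx 0.30104$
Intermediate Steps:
$s{\left(d,S \right)} = S d$
$u = -14400$ ($u = -14310 - 90 = -14400$)
$h = -4335$ ($h = \left(-17\right) 255 = -4335$)
$\frac{h}{u} = - \frac{4335}{-14400} = \left(-4335\right) \left(- \frac{1}{14400}\right) = \frac{289}{960}$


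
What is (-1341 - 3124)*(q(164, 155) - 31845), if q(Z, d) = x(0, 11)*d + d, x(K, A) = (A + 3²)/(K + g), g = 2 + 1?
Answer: 410646050/3 ≈ 1.3688e+8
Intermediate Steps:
g = 3
x(K, A) = (9 + A)/(3 + K) (x(K, A) = (A + 3²)/(K + 3) = (A + 9)/(3 + K) = (9 + A)/(3 + K))
q(Z, d) = 23*d/3 (q(Z, d) = ((9 + 11)/(3 + 0))*d + d = (20/3)*d + d = ((⅓)*20)*d + d = 20*d/3 + d = 23*d/3)
(-1341 - 3124)*(q(164, 155) - 31845) = (-1341 - 3124)*((23/3)*155 - 31845) = -4465*(3565/3 - 31845) = -4465*(-91970/3) = 410646050/3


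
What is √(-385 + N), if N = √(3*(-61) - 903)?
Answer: √(-385 + I*√1086) ≈ 0.83899 + 19.639*I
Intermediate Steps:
N = I*√1086 (N = √(-183 - 903) = √(-1086) = I*√1086 ≈ 32.955*I)
√(-385 + N) = √(-385 + I*√1086)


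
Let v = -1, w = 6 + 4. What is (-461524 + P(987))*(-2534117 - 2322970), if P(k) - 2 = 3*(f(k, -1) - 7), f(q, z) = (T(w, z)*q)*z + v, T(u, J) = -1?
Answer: 2227387241895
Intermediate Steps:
w = 10
f(q, z) = -1 - q*z (f(q, z) = (-q)*z - 1 = -q*z - 1 = -1 - q*z)
P(k) = -22 + 3*k (P(k) = 2 + 3*((-1 - 1*k*(-1)) - 7) = 2 + 3*((-1 + k) - 7) = 2 + 3*(-8 + k) = 2 + (-24 + 3*k) = -22 + 3*k)
(-461524 + P(987))*(-2534117 - 2322970) = (-461524 + (-22 + 3*987))*(-2534117 - 2322970) = (-461524 + (-22 + 2961))*(-4857087) = (-461524 + 2939)*(-4857087) = -458585*(-4857087) = 2227387241895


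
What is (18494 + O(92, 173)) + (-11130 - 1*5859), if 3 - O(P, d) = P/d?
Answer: 260792/173 ≈ 1507.5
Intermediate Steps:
O(P, d) = 3 - P/d
(18494 + O(92, 173)) + (-11130 - 1*5859) = (18494 + (3 - 1*92/173)) + (-11130 - 1*5859) = (18494 + (3 - 1*92*1/173)) + (-11130 - 5859) = (18494 + (3 - 92/173)) - 16989 = (18494 + 427/173) - 16989 = 3199889/173 - 16989 = 260792/173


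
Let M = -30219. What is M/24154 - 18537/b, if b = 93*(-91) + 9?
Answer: 16022606/17016493 ≈ 0.94159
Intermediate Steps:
b = -8454 (b = -8463 + 9 = -8454)
M/24154 - 18537/b = -30219/24154 - 18537/(-8454) = -30219*1/24154 - 18537*(-1/8454) = -30219/24154 + 6179/2818 = 16022606/17016493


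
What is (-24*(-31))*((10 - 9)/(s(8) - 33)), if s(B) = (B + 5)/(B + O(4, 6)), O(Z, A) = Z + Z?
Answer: -11904/515 ≈ -23.115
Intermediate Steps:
O(Z, A) = 2*Z
s(B) = (5 + B)/(8 + B) (s(B) = (B + 5)/(B + 2*4) = (5 + B)/(B + 8) = (5 + B)/(8 + B))
(-24*(-31))*((10 - 9)/(s(8) - 33)) = (-24*(-31))*((10 - 9)/((5 + 8)/(8 + 8) - 33)) = 744*(1/(13/16 - 33)) = 744*(1/(-515/16)) = 744*(1*(-16/515)) = 744*(-16/515) = -11904/515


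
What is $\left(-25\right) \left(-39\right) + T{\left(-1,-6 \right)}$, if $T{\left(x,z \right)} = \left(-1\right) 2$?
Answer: $973$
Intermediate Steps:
$T{\left(x,z \right)} = -2$
$\left(-25\right) \left(-39\right) + T{\left(-1,-6 \right)} = \left(-25\right) \left(-39\right) - 2 = 975 - 2 = 973$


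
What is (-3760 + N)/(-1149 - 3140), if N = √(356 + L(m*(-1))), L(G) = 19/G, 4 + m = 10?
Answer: 3760/4289 - √12702/25734 ≈ 0.87228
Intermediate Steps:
m = 6 (m = -4 + 10 = 6)
N = √12702/6 (N = √(356 + 19/((6*(-1)))) = √(356 + 19/(-6)) = √(356 + 19*(-⅙)) = √(356 - 19/6) = √(2117/6) = √12702/6 ≈ 18.784)
(-3760 + N)/(-1149 - 3140) = (-3760 + √12702/6)/(-1149 - 3140) = (-3760 + √12702/6)/(-4289) = (-3760 + √12702/6)*(-1/4289) = 3760/4289 - √12702/25734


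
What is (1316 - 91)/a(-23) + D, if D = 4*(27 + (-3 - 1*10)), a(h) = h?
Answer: 63/23 ≈ 2.7391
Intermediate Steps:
D = 56 (D = 4*(27 + (-3 - 10)) = 4*(27 - 13) = 4*14 = 56)
(1316 - 91)/a(-23) + D = (1316 - 91)/(-23) + 56 = 1225*(-1/23) + 56 = -1225/23 + 56 = 63/23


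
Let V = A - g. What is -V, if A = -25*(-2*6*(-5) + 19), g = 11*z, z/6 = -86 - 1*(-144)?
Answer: 5803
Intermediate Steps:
z = 348 (z = 6*(-86 - 1*(-144)) = 6*(-86 + 144) = 6*58 = 348)
g = 3828 (g = 11*348 = 3828)
A = -1975 (A = -25*(-12*(-5) + 19) = -25*(60 + 19) = -25*79 = -1975)
V = -5803 (V = -1975 - 1*3828 = -1975 - 3828 = -5803)
-V = -1*(-5803) = 5803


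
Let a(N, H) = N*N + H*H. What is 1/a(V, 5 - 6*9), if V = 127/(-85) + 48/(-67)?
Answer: 32433025/78030175946 ≈ 0.00041565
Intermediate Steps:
V = -12589/5695 (V = 127*(-1/85) + 48*(-1/67) = -127/85 - 48/67 = -12589/5695 ≈ -2.2105)
a(N, H) = H² + N² (a(N, H) = N² + H² = H² + N²)
1/a(V, 5 - 6*9) = 1/((5 - 6*9)² + (-12589/5695)²) = 1/((5 - 54)² + 158482921/32433025) = 1/((-49)² + 158482921/32433025) = 1/(2401 + 158482921/32433025) = 1/(78030175946/32433025) = 32433025/78030175946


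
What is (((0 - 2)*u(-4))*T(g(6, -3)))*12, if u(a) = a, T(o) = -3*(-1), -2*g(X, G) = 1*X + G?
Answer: 288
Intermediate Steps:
g(X, G) = -G/2 - X/2 (g(X, G) = -(1*X + G)/2 = -(X + G)/2 = -(G + X)/2 = -G/2 - X/2)
T(o) = 3
(((0 - 2)*u(-4))*T(g(6, -3)))*12 = (((0 - 2)*(-4))*3)*12 = (-2*(-4)*3)*12 = (8*3)*12 = 24*12 = 288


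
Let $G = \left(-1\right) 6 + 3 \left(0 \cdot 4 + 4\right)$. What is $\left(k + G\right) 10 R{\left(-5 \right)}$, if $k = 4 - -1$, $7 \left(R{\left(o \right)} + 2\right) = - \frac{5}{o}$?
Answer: $- \frac{1430}{7} \approx -204.29$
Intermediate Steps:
$R{\left(o \right)} = -2 - \frac{5}{7 o}$ ($R{\left(o \right)} = -2 + \frac{\left(-5\right) \frac{1}{o}}{7} = -2 - \frac{5}{7 o}$)
$k = 5$ ($k = 4 + 1 = 5$)
$G = 6$ ($G = -6 + 3 \left(0 + 4\right) = -6 + 3 \cdot 4 = -6 + 12 = 6$)
$\left(k + G\right) 10 R{\left(-5 \right)} = \left(5 + 6\right) 10 \left(-2 - \frac{5}{7 \left(-5\right)}\right) = 11 \cdot 10 \left(-2 - - \frac{1}{7}\right) = 110 \left(-2 + \frac{1}{7}\right) = 110 \left(- \frac{13}{7}\right) = - \frac{1430}{7}$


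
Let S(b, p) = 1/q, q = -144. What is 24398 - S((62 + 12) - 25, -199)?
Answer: 3513313/144 ≈ 24398.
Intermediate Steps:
S(b, p) = -1/144 (S(b, p) = 1/(-144) = -1/144)
24398 - S((62 + 12) - 25, -199) = 24398 - 1*(-1/144) = 24398 + 1/144 = 3513313/144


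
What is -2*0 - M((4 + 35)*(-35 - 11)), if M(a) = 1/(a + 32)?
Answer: 1/1762 ≈ 0.00056754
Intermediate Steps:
M(a) = 1/(32 + a)
-2*0 - M((4 + 35)*(-35 - 11)) = -2*0 - 1/(32 + (4 + 35)*(-35 - 11)) = 0 - 1/(32 + 39*(-46)) = 0 - 1/(32 - 1794) = 0 - 1/(-1762) = 0 - 1*(-1/1762) = 0 + 1/1762 = 1/1762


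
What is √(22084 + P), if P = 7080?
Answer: 2*√7291 ≈ 170.77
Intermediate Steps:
√(22084 + P) = √(22084 + 7080) = √29164 = 2*√7291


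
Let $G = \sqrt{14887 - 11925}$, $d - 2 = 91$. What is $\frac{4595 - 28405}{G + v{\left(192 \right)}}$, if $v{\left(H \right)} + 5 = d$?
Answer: $- \frac{1047640}{2391} + \frac{11905 \sqrt{2962}}{2391} \approx -167.18$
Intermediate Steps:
$d = 93$ ($d = 2 + 91 = 93$)
$v{\left(H \right)} = 88$ ($v{\left(H \right)} = -5 + 93 = 88$)
$G = \sqrt{2962} \approx 54.424$
$\frac{4595 - 28405}{G + v{\left(192 \right)}} = \frac{4595 - 28405}{\sqrt{2962} + 88} = - \frac{23810}{88 + \sqrt{2962}}$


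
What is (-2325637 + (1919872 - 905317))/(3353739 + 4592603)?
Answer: -655541/3973171 ≈ -0.16499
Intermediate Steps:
(-2325637 + (1919872 - 905317))/(3353739 + 4592603) = (-2325637 + 1014555)/7946342 = -1311082*1/7946342 = -655541/3973171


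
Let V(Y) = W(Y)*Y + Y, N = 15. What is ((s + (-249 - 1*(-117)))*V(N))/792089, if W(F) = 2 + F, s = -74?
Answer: -55620/792089 ≈ -0.070219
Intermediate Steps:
V(Y) = Y + Y*(2 + Y) (V(Y) = (2 + Y)*Y + Y = Y*(2 + Y) + Y = Y + Y*(2 + Y))
((s + (-249 - 1*(-117)))*V(N))/792089 = ((-74 + (-249 - 1*(-117)))*(15*(3 + 15)))/792089 = ((-74 + (-249 + 117))*(15*18))*(1/792089) = ((-74 - 132)*270)*(1/792089) = -206*270*(1/792089) = -55620*1/792089 = -55620/792089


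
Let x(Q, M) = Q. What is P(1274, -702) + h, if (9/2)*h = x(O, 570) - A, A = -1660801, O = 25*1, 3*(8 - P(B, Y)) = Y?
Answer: 3323830/9 ≈ 3.6931e+5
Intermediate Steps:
P(B, Y) = 8 - Y/3
O = 25
h = 3321652/9 (h = 2*(25 - 1*(-1660801))/9 = 2*(25 + 1660801)/9 = (2/9)*1660826 = 3321652/9 ≈ 3.6907e+5)
P(1274, -702) + h = (8 - ⅓*(-702)) + 3321652/9 = (8 + 234) + 3321652/9 = 242 + 3321652/9 = 3323830/9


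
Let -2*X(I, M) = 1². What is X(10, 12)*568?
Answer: -284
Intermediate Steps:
X(I, M) = -½ (X(I, M) = -½*1² = -½*1 = -½)
X(10, 12)*568 = -½*568 = -284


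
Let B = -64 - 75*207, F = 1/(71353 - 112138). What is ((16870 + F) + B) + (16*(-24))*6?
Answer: -41723056/40785 ≈ -1023.0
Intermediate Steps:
F = -1/40785 (F = 1/(-40785) = -1/40785 ≈ -2.4519e-5)
B = -15589 (B = -64 - 15525 = -15589)
((16870 + F) + B) + (16*(-24))*6 = ((16870 - 1/40785) - 15589) + (16*(-24))*6 = (688042949/40785 - 15589) - 384*6 = 52245584/40785 - 2304 = -41723056/40785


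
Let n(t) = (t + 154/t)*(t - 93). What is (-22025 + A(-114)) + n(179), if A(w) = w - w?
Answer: -1173705/179 ≈ -6557.0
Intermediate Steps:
A(w) = 0
n(t) = (-93 + t)*(t + 154/t) (n(t) = (t + 154/t)*(-93 + t) = (-93 + t)*(t + 154/t))
(-22025 + A(-114)) + n(179) = (-22025 + 0) + (154 + 179² - 14322/179 - 93*179) = -22025 + (154 + 32041 - 14322*1/179 - 16647) = -22025 + (154 + 32041 - 14322/179 - 16647) = -22025 + 2768770/179 = -1173705/179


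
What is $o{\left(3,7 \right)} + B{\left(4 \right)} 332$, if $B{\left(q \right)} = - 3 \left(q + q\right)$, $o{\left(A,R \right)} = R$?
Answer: $-7961$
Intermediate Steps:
$B{\left(q \right)} = - 6 q$ ($B{\left(q \right)} = - 3 \cdot 2 q = - 6 q$)
$o{\left(3,7 \right)} + B{\left(4 \right)} 332 = 7 + \left(-6\right) 4 \cdot 332 = 7 - 7968 = -7961$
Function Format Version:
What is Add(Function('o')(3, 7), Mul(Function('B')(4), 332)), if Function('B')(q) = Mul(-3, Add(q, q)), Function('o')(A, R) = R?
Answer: -7961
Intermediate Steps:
Function('B')(q) = Mul(-6, q) (Function('B')(q) = Mul(-3, Mul(2, q)) = Mul(-6, q))
Add(Function('o')(3, 7), Mul(Function('B')(4), 332)) = Add(7, Mul(Mul(-6, 4), 332)) = Add(7, Mul(-24, 332)) = Add(7, -7968) = -7961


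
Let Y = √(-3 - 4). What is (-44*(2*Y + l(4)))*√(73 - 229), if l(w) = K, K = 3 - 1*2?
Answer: 176*√273 - 88*I*√39 ≈ 2908.0 - 549.56*I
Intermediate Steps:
K = 1 (K = 3 - 2 = 1)
l(w) = 1
Y = I*√7 (Y = √(-7) = I*√7 ≈ 2.6458*I)
(-44*(2*Y + l(4)))*√(73 - 229) = (-44*(2*(I*√7) + 1))*√(73 - 229) = (-44*(2*I*√7 + 1))*√(-156) = (-44*(1 + 2*I*√7))*(2*I*√39) = (-44 - 88*I*√7)*(2*I*√39) = 2*I*√39*(-44 - 88*I*√7)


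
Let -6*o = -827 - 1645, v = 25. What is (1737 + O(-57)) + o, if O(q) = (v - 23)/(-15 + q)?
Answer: 77363/36 ≈ 2149.0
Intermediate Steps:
o = 412 (o = -(-827 - 1645)/6 = -⅙*(-2472) = 412)
O(q) = 2/(-15 + q) (O(q) = (25 - 23)/(-15 + q) = 2/(-15 + q))
(1737 + O(-57)) + o = (1737 + 2/(-15 - 57)) + 412 = (1737 + 2/(-72)) + 412 = (1737 + 2*(-1/72)) + 412 = (1737 - 1/36) + 412 = 62531/36 + 412 = 77363/36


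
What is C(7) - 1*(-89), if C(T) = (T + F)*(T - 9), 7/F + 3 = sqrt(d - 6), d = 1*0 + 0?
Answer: 389/5 + 14*I*sqrt(6)/15 ≈ 77.8 + 2.2862*I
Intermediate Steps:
d = 0 (d = 0 + 0 = 0)
F = 7/(-3 + I*sqrt(6)) (F = 7/(-3 + sqrt(0 - 6)) = 7/(-3 + sqrt(-6)) = 7/(-3 + I*sqrt(6)) ≈ -1.4 - 1.1431*I)
C(T) = (-9 + T)*(-7/5 + T - 7*I*sqrt(6)/15) (C(T) = (T + (-7/5 - 7*I*sqrt(6)/15))*(T - 9) = (-7/5 + T - 7*I*sqrt(6)/15)*(-9 + T) = (-9 + T)*(-7/5 + T - 7*I*sqrt(6)/15))
C(7) - 1*(-89) = (63/5 + 7**2 - 52/5*7 + 21*I*sqrt(6)/5 - 7/15*I*7*sqrt(6)) - 1*(-89) = (63/5 + 49 - 364/5 + 21*I*sqrt(6)/5 - 49*I*sqrt(6)/15) + 89 = (-56/5 + 14*I*sqrt(6)/15) + 89 = 389/5 + 14*I*sqrt(6)/15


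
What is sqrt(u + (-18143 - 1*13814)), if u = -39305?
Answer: 3*I*sqrt(7918) ≈ 266.95*I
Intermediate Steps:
sqrt(u + (-18143 - 1*13814)) = sqrt(-39305 + (-18143 - 1*13814)) = sqrt(-39305 + (-18143 - 13814)) = sqrt(-39305 - 31957) = sqrt(-71262) = 3*I*sqrt(7918)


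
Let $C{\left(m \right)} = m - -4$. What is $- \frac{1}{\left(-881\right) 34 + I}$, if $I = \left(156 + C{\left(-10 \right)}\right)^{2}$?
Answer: $\frac{1}{7454} \approx 0.00013416$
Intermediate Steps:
$C{\left(m \right)} = 4 + m$ ($C{\left(m \right)} = m + 4 = 4 + m$)
$I = 22500$ ($I = \left(156 + \left(4 - 10\right)\right)^{2} = \left(156 - 6\right)^{2} = 150^{2} = 22500$)
$- \frac{1}{\left(-881\right) 34 + I} = - \frac{1}{\left(-881\right) 34 + 22500} = - \frac{1}{-29954 + 22500} = - \frac{1}{-7454} = \left(-1\right) \left(- \frac{1}{7454}\right) = \frac{1}{7454}$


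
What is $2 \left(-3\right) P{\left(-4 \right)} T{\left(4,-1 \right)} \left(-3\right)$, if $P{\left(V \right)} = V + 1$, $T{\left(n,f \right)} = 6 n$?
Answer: $-1296$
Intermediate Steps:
$P{\left(V \right)} = 1 + V$
$2 \left(-3\right) P{\left(-4 \right)} T{\left(4,-1 \right)} \left(-3\right) = 2 \left(-3\right) \left(1 - 4\right) 6 \cdot 4 \left(-3\right) = \left(-6\right) \left(-3\right) 24 \left(-3\right) = 18 \cdot 24 \left(-3\right) = 432 \left(-3\right) = -1296$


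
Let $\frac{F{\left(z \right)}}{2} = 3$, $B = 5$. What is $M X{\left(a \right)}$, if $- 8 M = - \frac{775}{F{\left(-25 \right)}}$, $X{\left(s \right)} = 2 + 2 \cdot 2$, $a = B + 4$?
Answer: $\frac{775}{8} \approx 96.875$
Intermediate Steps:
$F{\left(z \right)} = 6$ ($F{\left(z \right)} = 2 \cdot 3 = 6$)
$a = 9$ ($a = 5 + 4 = 9$)
$X{\left(s \right)} = 6$ ($X{\left(s \right)} = 2 + 4 = 6$)
$M = \frac{775}{48}$ ($M = - \frac{\left(-775\right) \frac{1}{6}}{8} = \left(- \frac{1}{8}\right) \left(- \frac{775}{6}\right) = \frac{775}{48} \approx 16.146$)
$M X{\left(a \right)} = \frac{775}{48} \cdot 6 = \frac{775}{8}$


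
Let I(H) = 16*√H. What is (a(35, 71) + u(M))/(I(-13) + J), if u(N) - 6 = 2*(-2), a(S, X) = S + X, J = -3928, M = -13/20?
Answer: -13257/482266 - 27*I*√13/241133 ≈ -0.027489 - 0.00040372*I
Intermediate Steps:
M = -13/20 (M = -13*1/20 = -13/20 ≈ -0.65000)
u(N) = 2 (u(N) = 6 + 2*(-2) = 6 - 4 = 2)
(a(35, 71) + u(M))/(I(-13) + J) = ((35 + 71) + 2)/(16*√(-13) - 3928) = (106 + 2)/(16*(I*√13) - 3928) = 108/(16*I*√13 - 3928) = 108/(-3928 + 16*I*√13)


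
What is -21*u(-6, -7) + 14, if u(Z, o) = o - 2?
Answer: 203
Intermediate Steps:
u(Z, o) = -2 + o
-21*u(-6, -7) + 14 = -21*(-2 - 7) + 14 = -21*(-9) + 14 = 189 + 14 = 203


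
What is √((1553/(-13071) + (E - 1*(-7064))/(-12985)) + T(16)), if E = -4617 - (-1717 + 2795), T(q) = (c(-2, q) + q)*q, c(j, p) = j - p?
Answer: 4*I*√1184044935862410/24246705 ≈ 5.6766*I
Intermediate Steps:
T(q) = -2*q (T(q) = ((-2 - q) + q)*q = -2*q)
E = -5695 (E = -4617 - 1*1078 = -4617 - 1078 = -5695)
√((1553/(-13071) + (E - 1*(-7064))/(-12985)) + T(16)) = √((1553/(-13071) + (-5695 - 1*(-7064))/(-12985)) - 2*16) = √((1553*(-1/13071) + (-5695 + 7064)*(-1/12985)) - 32) = √((-1553/13071 + 1369*(-1/12985)) - 32) = √((-1553/13071 - 1369/12985) - 32) = √(-38059904/169726935 - 32) = √(-5469321824/169726935) = 4*I*√1184044935862410/24246705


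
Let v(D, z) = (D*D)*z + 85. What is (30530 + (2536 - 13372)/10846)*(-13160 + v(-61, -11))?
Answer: -8941167040632/5423 ≈ -1.6487e+9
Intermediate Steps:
v(D, z) = 85 + z*D**2 (v(D, z) = D**2*z + 85 = z*D**2 + 85 = 85 + z*D**2)
(30530 + (2536 - 13372)/10846)*(-13160 + v(-61, -11)) = (30530 + (2536 - 13372)/10846)*(-13160 + (85 - 11*(-61)**2)) = (30530 - 10836*1/10846)*(-13160 + (85 - 11*3721)) = (30530 - 5418/5423)*(-13160 + (85 - 40931)) = 165558772*(-13160 - 40846)/5423 = (165558772/5423)*(-54006) = -8941167040632/5423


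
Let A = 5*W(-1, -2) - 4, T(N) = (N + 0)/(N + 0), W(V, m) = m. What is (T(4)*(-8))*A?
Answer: 112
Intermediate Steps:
T(N) = 1 (T(N) = N/N = 1)
A = -14 (A = 5*(-2) - 4 = -10 - 4 = -14)
(T(4)*(-8))*A = (1*(-8))*(-14) = -8*(-14) = 112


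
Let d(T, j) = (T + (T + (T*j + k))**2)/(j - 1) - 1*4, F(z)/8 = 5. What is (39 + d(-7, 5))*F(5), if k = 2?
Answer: 17330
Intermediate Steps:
F(z) = 40 (F(z) = 8*5 = 40)
d(T, j) = -4 + (T + (2 + T + T*j)**2)/(-1 + j) (d(T, j) = (T + (T + (T*j + 2))**2)/(j - 1) - 1*4 = (T + (T + (2 + T*j))**2)/(-1 + j) - 4 = (T + (2 + T + T*j)**2)/(-1 + j) - 4 = -4 + (T + (2 + T + T*j)**2)/(-1 + j))
(39 + d(-7, 5))*F(5) = (39 + (4 - 7 + (2 - 7 - 7*5)**2 - 4*5)/(-1 + 5))*40 = (39 + (4 - 7 + (2 - 7 - 35)**2 - 20)/4)*40 = (39 + (4 - 7 + (-40)**2 - 20)/4)*40 = (39 + (4 - 7 + 1600 - 20)/4)*40 = (39 + (1/4)*1577)*40 = (39 + 1577/4)*40 = (1733/4)*40 = 17330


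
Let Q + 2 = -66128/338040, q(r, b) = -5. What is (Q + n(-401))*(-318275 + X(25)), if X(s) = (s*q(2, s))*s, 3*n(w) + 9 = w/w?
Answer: 13206711680/8451 ≈ 1.5627e+6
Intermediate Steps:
n(w) = -8/3 (n(w) = -3 + (w/w)/3 = -3 + (1/3)*1 = -3 + 1/3 = -8/3)
Q = -92776/42255 (Q = -2 - 66128/338040 = -2 - 66128*1/338040 = -2 - 8266/42255 = -92776/42255 ≈ -2.1956)
X(s) = -5*s**2 (X(s) = (s*(-5))*s = (-5*s)*s = -5*s**2)
(Q + n(-401))*(-318275 + X(25)) = (-92776/42255 - 8/3)*(-318275 - 5*25**2) = -205456*(-318275 - 5*625)/42255 = -205456*(-318275 - 3125)/42255 = -205456/42255*(-321400) = 13206711680/8451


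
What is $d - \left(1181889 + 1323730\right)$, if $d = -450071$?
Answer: $-2955690$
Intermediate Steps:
$d - \left(1181889 + 1323730\right) = -450071 - \left(1181889 + 1323730\right) = -450071 - 2505619 = -2955690$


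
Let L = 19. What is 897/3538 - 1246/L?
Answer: -4391305/67222 ≈ -65.325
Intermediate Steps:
897/3538 - 1246/L = 897/3538 - 1246/19 = -4391305/67222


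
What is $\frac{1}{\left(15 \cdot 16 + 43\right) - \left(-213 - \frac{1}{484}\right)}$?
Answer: $\frac{484}{240065} \approx 0.0020161$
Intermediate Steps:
$\frac{1}{\left(15 \cdot 16 + 43\right) - \left(-213 - \frac{1}{484}\right)} = \frac{1}{\left(240 + 43\right) + \left(\left(\frac{1}{484} + 2926\right) - 2713\right)} = \frac{1}{283 + \left(\frac{1416185}{484} - 2713\right)} = \frac{1}{283 + \frac{103093}{484}} = \frac{1}{\frac{240065}{484}} = \frac{484}{240065}$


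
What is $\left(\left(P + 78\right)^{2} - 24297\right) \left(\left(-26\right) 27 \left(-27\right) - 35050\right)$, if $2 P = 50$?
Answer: $220322048$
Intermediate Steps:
$P = 25$ ($P = \frac{1}{2} \cdot 50 = 25$)
$\left(\left(P + 78\right)^{2} - 24297\right) \left(\left(-26\right) 27 \left(-27\right) - 35050\right) = \left(\left(25 + 78\right)^{2} - 24297\right) \left(\left(-26\right) 27 \left(-27\right) - 35050\right) = \left(103^{2} - 24297\right) \left(\left(-702\right) \left(-27\right) - 35050\right) = \left(10609 - 24297\right) \left(18954 - 35050\right) = \left(-13688\right) \left(-16096\right) = 220322048$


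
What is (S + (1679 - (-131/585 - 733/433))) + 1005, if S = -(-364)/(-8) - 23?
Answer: 1326009511/506610 ≈ 2617.4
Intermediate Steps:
S = -137/2 (S = -(-364)*(-1)/8 - 23 = -13*7/2 - 23 = -91/2 - 23 = -137/2 ≈ -68.500)
(S + (1679 - (-131/585 - 733/433))) + 1005 = (-137/2 + (1679 - (-131/585 - 733/433))) + 1005 = (-137/2 + (1679 - 1*(-485528/253305))) + 1005 = (-137/2 + (1679 + 485528/253305)) + 1005 = (-137/2 + 425784623/253305) + 1005 = 816866461/506610 + 1005 = 1326009511/506610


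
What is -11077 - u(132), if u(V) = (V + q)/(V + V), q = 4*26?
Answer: -731141/66 ≈ -11078.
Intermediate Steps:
q = 104
u(V) = (104 + V)/(2*V) (u(V) = (V + 104)/(V + V) = (104 + V)/((2*V)) = (104 + V)*(1/(2*V)) = (104 + V)/(2*V))
-11077 - u(132) = -11077 - (104 + 132)/(2*132) = -11077 - 236/(2*132) = -11077 - 1*59/66 = -11077 - 59/66 = -731141/66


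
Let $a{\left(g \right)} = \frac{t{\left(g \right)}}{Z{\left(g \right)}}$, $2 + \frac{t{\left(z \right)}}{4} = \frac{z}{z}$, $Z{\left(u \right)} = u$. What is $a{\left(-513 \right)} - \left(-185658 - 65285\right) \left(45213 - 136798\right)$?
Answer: $- \frac{11790081318011}{513} \approx -2.2983 \cdot 10^{10}$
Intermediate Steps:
$t{\left(z \right)} = -4$ ($t{\left(z \right)} = -8 + 4 \frac{z}{z} = -8 + 4 \cdot 1 = -8 + 4 = -4$)
$a{\left(g \right)} = - \frac{4}{g}$
$a{\left(-513 \right)} - \left(-185658 - 65285\right) \left(45213 - 136798\right) = - \frac{4}{-513} - \left(-185658 - 65285\right) \left(45213 - 136798\right) = \left(-4\right) \left(- \frac{1}{513}\right) - \left(-250943\right) \left(-91585\right) = \frac{4}{513} - 22982614655 = - \frac{11790081318011}{513}$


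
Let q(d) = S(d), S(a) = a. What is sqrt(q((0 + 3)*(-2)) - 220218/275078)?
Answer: 3*I*sqrt(14294015653)/137539 ≈ 2.6078*I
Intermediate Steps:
q(d) = d
sqrt(q((0 + 3)*(-2)) - 220218/275078) = sqrt((0 + 3)*(-2) - 220218/275078) = sqrt(3*(-2) - 220218*1/275078) = sqrt(-6 - 110109/137539) = sqrt(-935343/137539) = 3*I*sqrt(14294015653)/137539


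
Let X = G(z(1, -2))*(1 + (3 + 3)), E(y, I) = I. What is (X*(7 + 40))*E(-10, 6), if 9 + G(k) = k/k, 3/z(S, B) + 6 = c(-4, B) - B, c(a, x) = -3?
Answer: -15792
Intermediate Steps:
z(S, B) = 3/(-9 - B) (z(S, B) = 3/(-6 + (-3 - B)) = 3/(-9 - B))
G(k) = -8 (G(k) = -9 + k/k = -9 + 1 = -8)
X = -56 (X = -8*(1 + (3 + 3)) = -8*(1 + 6) = -8*7 = -56)
(X*(7 + 40))*E(-10, 6) = -56*(7 + 40)*6 = -56*47*6 = -2632*6 = -15792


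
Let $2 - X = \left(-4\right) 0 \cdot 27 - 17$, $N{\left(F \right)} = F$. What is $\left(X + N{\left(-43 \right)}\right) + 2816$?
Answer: $2792$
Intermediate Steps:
$X = 19$ ($X = 2 - \left(\left(-4\right) 0 \cdot 27 - 17\right) = 2 - \left(0 \cdot 27 - 17\right) = 2 - \left(0 - 17\right) = 2 - -17 = 2 + 17 = 19$)
$\left(X + N{\left(-43 \right)}\right) + 2816 = \left(19 - 43\right) + 2816 = -24 + 2816 = 2792$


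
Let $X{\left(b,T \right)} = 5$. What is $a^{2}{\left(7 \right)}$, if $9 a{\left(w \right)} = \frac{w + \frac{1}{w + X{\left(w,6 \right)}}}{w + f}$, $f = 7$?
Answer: $\frac{7225}{2286144} \approx 0.0031603$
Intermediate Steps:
$a{\left(w \right)} = \frac{w + \frac{1}{5 + w}}{9 \left(7 + w\right)}$ ($a{\left(w \right)} = \frac{\left(w + \frac{1}{w + 5}\right) \frac{1}{w + 7}}{9} = \frac{\left(w + \frac{1}{5 + w}\right) \frac{1}{7 + w}}{9} = \frac{\frac{1}{7 + w} \left(w + \frac{1}{5 + w}\right)}{9} = \frac{w + \frac{1}{5 + w}}{9 \left(7 + w\right)}$)
$a^{2}{\left(7 \right)} = \left(\frac{1 + 7^{2} + 5 \cdot 7}{9 \left(35 + 7^{2} + 12 \cdot 7\right)}\right)^{2} = \left(\frac{1 + 49 + 35}{9 \left(35 + 49 + 84\right)}\right)^{2} = \left(\frac{1}{9} \cdot \frac{1}{168} \cdot 85\right)^{2} = \left(\frac{85}{1512}\right)^{2} = \frac{7225}{2286144}$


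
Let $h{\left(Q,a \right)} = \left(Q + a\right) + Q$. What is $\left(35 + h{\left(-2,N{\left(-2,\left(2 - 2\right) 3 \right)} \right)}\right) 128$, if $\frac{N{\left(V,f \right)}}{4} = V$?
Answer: $2944$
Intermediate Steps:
$N{\left(V,f \right)} = 4 V$
$h{\left(Q,a \right)} = a + 2 Q$
$\left(35 + h{\left(-2,N{\left(-2,\left(2 - 2\right) 3 \right)} \right)}\right) 128 = \left(35 + \left(4 \left(-2\right) + 2 \left(-2\right)\right)\right) 128 = \left(35 - 12\right) 128 = 23 \cdot 128 = 2944$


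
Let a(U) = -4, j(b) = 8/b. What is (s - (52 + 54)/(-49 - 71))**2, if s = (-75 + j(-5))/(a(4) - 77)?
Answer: 8779369/2624400 ≈ 3.3453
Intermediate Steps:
s = 383/405 (s = (-75 + 8/(-5))/(-4 - 77) = (-75 + 8*(-1/5))/(-81) = (-75 - 8/5)*(-1/81) = -383/5*(-1/81) = 383/405 ≈ 0.94568)
(s - (52 + 54)/(-49 - 71))**2 = (383/405 - (52 + 54)/(-49 - 71))**2 = (383/405 - 106/(-120))**2 = (383/405 - 106*(-1)/120)**2 = (383/405 - 1*(-53/60))**2 = (383/405 + 53/60)**2 = (2963/1620)**2 = 8779369/2624400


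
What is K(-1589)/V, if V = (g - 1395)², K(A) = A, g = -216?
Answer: -1589/2595321 ≈ -0.00061226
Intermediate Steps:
V = 2595321 (V = (-216 - 1395)² = (-1611)² = 2595321)
K(-1589)/V = -1589/2595321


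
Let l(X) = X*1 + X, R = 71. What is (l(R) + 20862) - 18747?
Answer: 2257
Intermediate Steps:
l(X) = 2*X (l(X) = X + X = 2*X)
(l(R) + 20862) - 18747 = (2*71 + 20862) - 18747 = (142 + 20862) - 18747 = 21004 - 18747 = 2257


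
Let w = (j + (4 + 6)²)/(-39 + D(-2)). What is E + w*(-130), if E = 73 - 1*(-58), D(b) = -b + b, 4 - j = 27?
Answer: 1163/3 ≈ 387.67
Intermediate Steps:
j = -23 (j = 4 - 1*27 = 4 - 27 = -23)
D(b) = 0
E = 131 (E = 73 + 58 = 131)
w = -77/39 (w = (-23 + (4 + 6)²)/(-39 + 0) = (-23 + 10²)/(-39) = (-23 + 100)*(-1/39) = 77*(-1/39) = -77/39 ≈ -1.9744)
E + w*(-130) = 131 - 77/39*(-130) = 131 + 770/3 = 1163/3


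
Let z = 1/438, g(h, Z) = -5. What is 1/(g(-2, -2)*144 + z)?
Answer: -438/315359 ≈ -0.0013889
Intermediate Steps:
z = 1/438 ≈ 0.0022831
1/(g(-2, -2)*144 + z) = 1/(-5*144 + 1/438) = 1/(-720 + 1/438) = 1/(-315359/438) = -438/315359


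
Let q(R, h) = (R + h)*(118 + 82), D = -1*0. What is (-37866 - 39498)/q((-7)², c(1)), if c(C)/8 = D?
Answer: -2763/350 ≈ -7.8943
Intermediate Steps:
D = 0
c(C) = 0 (c(C) = 8*0 = 0)
q(R, h) = 200*R + 200*h (q(R, h) = (R + h)*200 = 200*R + 200*h)
(-37866 - 39498)/q((-7)², c(1)) = (-37866 - 39498)/(200*(-7)² + 200*0) = -77364/(200*49 + 0) = -77364/(9800 + 0) = -77364/9800 = -77364*1/9800 = -2763/350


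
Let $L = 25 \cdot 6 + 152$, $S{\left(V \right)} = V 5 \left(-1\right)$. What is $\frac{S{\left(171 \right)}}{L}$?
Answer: $- \frac{855}{302} \approx -2.8311$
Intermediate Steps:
$S{\left(V \right)} = - 5 V$ ($S{\left(V \right)} = 5 V \left(-1\right) = - 5 V$)
$L = 302$ ($L = 150 + 152 = 302$)
$\frac{S{\left(171 \right)}}{L} = \frac{\left(-5\right) 171}{302} = \left(-855\right) \frac{1}{302} = - \frac{855}{302}$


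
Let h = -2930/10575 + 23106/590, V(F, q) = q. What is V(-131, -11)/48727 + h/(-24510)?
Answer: -54016699733/29806114402890 ≈ -0.0018123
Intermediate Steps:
h = 970469/24957 (h = -2930*1/10575 + 23106*(1/590) = -586/2115 + 11553/295 = 970469/24957 ≈ 38.886)
V(-131, -11)/48727 + h/(-24510) = -11/48727 + (970469/24957)/(-24510) = -11*1/48727 + (970469/24957)*(-1/24510) = -11/48727 - 970469/611696070 = -54016699733/29806114402890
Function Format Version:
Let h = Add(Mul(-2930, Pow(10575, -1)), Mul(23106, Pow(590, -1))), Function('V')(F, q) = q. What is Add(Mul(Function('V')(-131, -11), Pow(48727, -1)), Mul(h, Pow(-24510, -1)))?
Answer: Rational(-54016699733, 29806114402890) ≈ -0.0018123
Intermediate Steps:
h = Rational(970469, 24957) (h = Add(Mul(-2930, Rational(1, 10575)), Mul(23106, Rational(1, 590))) = Add(Rational(-586, 2115), Rational(11553, 295)) = Rational(970469, 24957) ≈ 38.886)
Add(Mul(Function('V')(-131, -11), Pow(48727, -1)), Mul(h, Pow(-24510, -1))) = Add(Mul(-11, Pow(48727, -1)), Mul(Rational(970469, 24957), Pow(-24510, -1))) = Add(Mul(-11, Rational(1, 48727)), Mul(Rational(970469, 24957), Rational(-1, 24510))) = Add(Rational(-11, 48727), Rational(-970469, 611696070)) = Rational(-54016699733, 29806114402890)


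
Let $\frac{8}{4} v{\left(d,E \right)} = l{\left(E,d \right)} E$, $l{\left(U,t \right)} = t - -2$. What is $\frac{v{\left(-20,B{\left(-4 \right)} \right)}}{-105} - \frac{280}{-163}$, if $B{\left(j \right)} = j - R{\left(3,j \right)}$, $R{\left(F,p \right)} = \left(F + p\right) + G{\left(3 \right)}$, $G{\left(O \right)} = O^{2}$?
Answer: $\frac{3932}{5705} \approx 0.68922$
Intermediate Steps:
$R{\left(F,p \right)} = 9 + F + p$ ($R{\left(F,p \right)} = \left(F + p\right) + 3^{2} = \left(F + p\right) + 9 = 9 + F + p$)
$B{\left(j \right)} = -12$ ($B{\left(j \right)} = j - \left(9 + 3 + j\right) = j - \left(12 + j\right) = -12$)
$l{\left(U,t \right)} = 2 + t$ ($l{\left(U,t \right)} = t + 2 = 2 + t$)
$v{\left(d,E \right)} = \frac{E \left(2 + d\right)}{2}$ ($v{\left(d,E \right)} = \frac{\left(2 + d\right) E}{2} = \frac{E \left(2 + d\right)}{2}$)
$\frac{v{\left(-20,B{\left(-4 \right)} \right)}}{-105} - \frac{280}{-163} = \frac{\frac{1}{2} \left(-12\right) \left(2 - 20\right)}{-105} - \frac{280}{-163} = \frac{1}{2} \left(-12\right) \left(-18\right) \left(- \frac{1}{105}\right) - - \frac{280}{163} = 108 \left(- \frac{1}{105}\right) + \frac{280}{163} = - \frac{36}{35} + \frac{280}{163} = \frac{3932}{5705}$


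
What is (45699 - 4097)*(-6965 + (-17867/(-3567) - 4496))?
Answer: -1700004159040/3567 ≈ -4.7659e+8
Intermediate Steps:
(45699 - 4097)*(-6965 + (-17867/(-3567) - 4496)) = 41602*(-6965 + (-17867*(-1/3567) - 4496)) = 41602*(-6965 + (17867/3567 - 4496)) = 41602*(-6965 - 16019365/3567) = 41602*(-40863520/3567) = -1700004159040/3567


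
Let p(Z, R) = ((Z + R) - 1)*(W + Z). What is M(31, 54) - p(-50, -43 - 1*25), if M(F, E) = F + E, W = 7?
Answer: -5032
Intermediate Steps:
p(Z, R) = (7 + Z)*(-1 + R + Z) (p(Z, R) = ((Z + R) - 1)*(7 + Z) = ((R + Z) - 1)*(7 + Z) = (-1 + R + Z)*(7 + Z) = (7 + Z)*(-1 + R + Z))
M(F, E) = E + F
M(31, 54) - p(-50, -43 - 1*25) = (54 + 31) - (-7 + (-50)² + 6*(-50) + 7*(-43 - 1*25) + (-43 - 1*25)*(-50)) = 85 - (-7 + 2500 - 300 + 7*(-43 - 25) + (-43 - 25)*(-50)) = 85 - (-7 + 2500 - 300 + 7*(-68) - 68*(-50)) = 85 - (-7 + 2500 - 300 - 476 + 3400) = 85 - 1*5117 = 85 - 5117 = -5032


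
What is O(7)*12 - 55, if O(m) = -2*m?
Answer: -223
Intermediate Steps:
O(7)*12 - 55 = -2*7*12 - 55 = -14*12 - 55 = -168 - 55 = -223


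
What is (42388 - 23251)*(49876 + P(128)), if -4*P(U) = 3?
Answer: 3817850637/4 ≈ 9.5446e+8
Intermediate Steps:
P(U) = -3/4 (P(U) = -1/4*3 = -3/4)
(42388 - 23251)*(49876 + P(128)) = (42388 - 23251)*(49876 - 3/4) = 19137*(199501/4) = 3817850637/4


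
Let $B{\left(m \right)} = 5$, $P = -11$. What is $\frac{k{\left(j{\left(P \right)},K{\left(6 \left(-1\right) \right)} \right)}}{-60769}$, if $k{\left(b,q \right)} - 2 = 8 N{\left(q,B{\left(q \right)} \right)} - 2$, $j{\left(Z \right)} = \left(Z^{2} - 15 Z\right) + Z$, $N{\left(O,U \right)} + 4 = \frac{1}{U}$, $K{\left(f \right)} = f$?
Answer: $\frac{152}{303845} \approx 0.00050026$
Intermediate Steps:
$N{\left(O,U \right)} = -4 + \frac{1}{U}$
$j{\left(Z \right)} = Z^{2} - 14 Z$
$k{\left(b,q \right)} = - \frac{152}{5}$ ($k{\left(b,q \right)} = 2 + \left(8 \left(-4 + \frac{1}{5}\right) - 2\right) = 2 + \left(8 \left(- \frac{19}{5}\right) - 2\right) = 2 - \frac{162}{5} = - \frac{152}{5}$)
$\frac{k{\left(j{\left(P \right)},K{\left(6 \left(-1\right) \right)} \right)}}{-60769} = - \frac{152}{5 \left(-60769\right)} = \left(- \frac{152}{5}\right) \left(- \frac{1}{60769}\right) = \frac{152}{303845}$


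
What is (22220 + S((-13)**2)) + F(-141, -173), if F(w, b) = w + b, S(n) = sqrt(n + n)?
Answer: 21906 + 13*sqrt(2) ≈ 21924.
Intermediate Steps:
S(n) = sqrt(2)*sqrt(n) (S(n) = sqrt(2*n) = sqrt(2)*sqrt(n))
F(w, b) = b + w
(22220 + S((-13)**2)) + F(-141, -173) = (22220 + sqrt(2)*sqrt((-13)**2)) + (-173 - 141) = (22220 + sqrt(2)*sqrt(169)) - 314 = (22220 + sqrt(2)*13) - 314 = (22220 + 13*sqrt(2)) - 314 = 21906 + 13*sqrt(2)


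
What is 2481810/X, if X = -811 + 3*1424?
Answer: 2481810/3461 ≈ 717.08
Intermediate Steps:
X = 3461 (X = -811 + 4272 = 3461)
2481810/X = 2481810/3461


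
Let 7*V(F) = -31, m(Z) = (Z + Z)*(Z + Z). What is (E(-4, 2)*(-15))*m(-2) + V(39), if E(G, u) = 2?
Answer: -3391/7 ≈ -484.43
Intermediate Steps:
m(Z) = 4*Z² (m(Z) = (2*Z)*(2*Z) = 4*Z²)
V(F) = -31/7 (V(F) = (⅐)*(-31) = -31/7)
(E(-4, 2)*(-15))*m(-2) + V(39) = (2*(-15))*(4*(-2)²) - 31/7 = -120*4 - 31/7 = -30*16 - 31/7 = -480 - 31/7 = -3391/7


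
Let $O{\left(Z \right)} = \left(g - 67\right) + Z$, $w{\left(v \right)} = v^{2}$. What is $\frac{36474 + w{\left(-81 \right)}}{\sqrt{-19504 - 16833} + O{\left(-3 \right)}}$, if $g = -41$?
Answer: $- \frac{4776885}{48658} - \frac{43035 i \sqrt{36337}}{48658} \approx -98.173 - 168.59 i$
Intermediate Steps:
$O{\left(Z \right)} = -108 + Z$ ($O{\left(Z \right)} = \left(-41 - 67\right) + Z = -108 + Z$)
$\frac{36474 + w{\left(-81 \right)}}{\sqrt{-19504 - 16833} + O{\left(-3 \right)}} = \frac{36474 + \left(-81\right)^{2}}{\sqrt{-19504 - 16833} - 111} = \frac{36474 + 6561}{\sqrt{-36337} - 111} = \frac{43035}{i \sqrt{36337} - 111} = \frac{43035}{-111 + i \sqrt{36337}}$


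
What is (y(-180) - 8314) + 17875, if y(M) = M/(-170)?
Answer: 162555/17 ≈ 9562.1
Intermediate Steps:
y(M) = -M/170 (y(M) = M*(-1/170) = -M/170)
(y(-180) - 8314) + 17875 = (-1/170*(-180) - 8314) + 17875 = (18/17 - 8314) + 17875 = -141320/17 + 17875 = 162555/17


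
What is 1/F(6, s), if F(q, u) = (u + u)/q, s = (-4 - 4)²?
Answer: 3/64 ≈ 0.046875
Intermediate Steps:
s = 64 (s = (-8)² = 64)
F(q, u) = 2*u/q (F(q, u) = (2*u)/q = 2*u/q)
1/F(6, s) = 1/(2*64/6) = 1/(2*64*(⅙)) = 1/(64/3) = 3/64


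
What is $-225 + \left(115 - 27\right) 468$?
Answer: $40959$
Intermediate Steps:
$-225 + \left(115 - 27\right) 468 = -225 + 88 \cdot 468 = -225 + 41184 = 40959$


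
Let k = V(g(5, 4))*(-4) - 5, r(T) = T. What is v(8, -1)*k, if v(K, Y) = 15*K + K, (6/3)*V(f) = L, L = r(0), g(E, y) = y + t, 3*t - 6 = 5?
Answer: -640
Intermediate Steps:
t = 11/3 (t = 2 + (⅓)*5 = 2 + 5/3 = 11/3 ≈ 3.6667)
g(E, y) = 11/3 + y (g(E, y) = y + 11/3 = 11/3 + y)
L = 0
V(f) = 0 (V(f) = (½)*0 = 0)
v(K, Y) = 16*K
k = -5 (k = 0*(-4) - 5 = 0 - 5 = -5)
v(8, -1)*k = (16*8)*(-5) = 128*(-5) = -640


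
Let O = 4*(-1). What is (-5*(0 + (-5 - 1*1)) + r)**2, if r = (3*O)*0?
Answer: 900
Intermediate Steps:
O = -4
r = 0 (r = (3*(-4))*0 = -12*0 = 0)
(-5*(0 + (-5 - 1*1)) + r)**2 = (-5*(0 + (-5 - 1*1)) + 0)**2 = (-5*(0 + (-5 - 1)) + 0)**2 = (-5*(0 - 6) + 0)**2 = (-5*(-6) + 0)**2 = (30 + 0)**2 = 30**2 = 900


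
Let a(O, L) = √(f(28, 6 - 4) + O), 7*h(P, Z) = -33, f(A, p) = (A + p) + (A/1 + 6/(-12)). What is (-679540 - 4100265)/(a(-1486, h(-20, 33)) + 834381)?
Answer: -7976356951410/1392383309179 + 4779805*I*√5714/1392383309179 ≈ -5.7286 + 0.00025949*I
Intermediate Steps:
f(A, p) = -½ + p + 2*A (f(A, p) = (A + p) + (A*1 + 6*(-1/12)) = (A + p) + (A - ½) = (A + p) + (-½ + A) = -½ + p + 2*A)
h(P, Z) = -33/7 (h(P, Z) = (⅐)*(-33) = -33/7)
a(O, L) = √(115/2 + O) (a(O, L) = √((-½ + (6 - 4) + 2*28) + O) = √((-½ + 2 + 56) + O) = √(115/2 + O))
(-679540 - 4100265)/(a(-1486, h(-20, 33)) + 834381) = (-679540 - 4100265)/(√(230 + 4*(-1486))/2 + 834381) = -4779805/(√(230 - 5944)/2 + 834381) = -4779805/(√(-5714)/2 + 834381) = -4779805/((I*√5714)/2 + 834381) = -4779805/(I*√5714/2 + 834381) = -4779805/(834381 + I*√5714/2)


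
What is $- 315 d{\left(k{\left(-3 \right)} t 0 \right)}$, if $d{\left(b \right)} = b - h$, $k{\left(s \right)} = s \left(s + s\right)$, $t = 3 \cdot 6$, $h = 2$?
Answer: $630$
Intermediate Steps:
$t = 18$
$k{\left(s \right)} = 2 s^{2}$ ($k{\left(s \right)} = s 2 s = 2 s^{2}$)
$d{\left(b \right)} = -2 + b$ ($d{\left(b \right)} = b - 2 = -2 + b$)
$- 315 d{\left(k{\left(-3 \right)} t 0 \right)} = - 315 \left(-2 + 2 \left(-3\right)^{2} \cdot 18 \cdot 0\right) = - 315 \left(-2 + 2 \cdot 9 \cdot 18 \cdot 0\right) = - 315 \left(-2 + 18 \cdot 18 \cdot 0\right) = - 315 \left(-2 + 324 \cdot 0\right) = - 315 \left(-2 + 0\right) = \left(-315\right) \left(-2\right) = 630$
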